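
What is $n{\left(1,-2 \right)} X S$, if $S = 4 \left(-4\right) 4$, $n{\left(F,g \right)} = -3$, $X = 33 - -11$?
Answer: $8448$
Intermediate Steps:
$X = 44$ ($X = 33 + 11 = 44$)
$S = -64$ ($S = \left(-16\right) 4 = -64$)
$n{\left(1,-2 \right)} X S = \left(-3\right) 44 \left(-64\right) = \left(-132\right) \left(-64\right) = 8448$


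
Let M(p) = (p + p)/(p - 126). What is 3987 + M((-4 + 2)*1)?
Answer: 127585/32 ≈ 3987.0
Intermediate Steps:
M(p) = 2*p/(-126 + p) (M(p) = (2*p)/(-126 + p) = 2*p/(-126 + p))
3987 + M((-4 + 2)*1) = 3987 + 2*((-4 + 2)*1)/(-126 + (-4 + 2)*1) = 3987 + 2*(-2*1)/(-126 - 2*1) = 3987 + 2*(-2)/(-126 - 2) = 3987 + 2*(-2)/(-128) = 3987 + 2*(-2)*(-1/128) = 3987 + 1/32 = 127585/32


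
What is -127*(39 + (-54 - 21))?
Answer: 4572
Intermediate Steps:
-127*(39 + (-54 - 21)) = -127*(39 - 75) = -127*(-36) = 4572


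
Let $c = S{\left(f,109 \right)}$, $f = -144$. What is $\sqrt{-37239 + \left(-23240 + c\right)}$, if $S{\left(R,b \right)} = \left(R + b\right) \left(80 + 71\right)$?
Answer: $2 i \sqrt{16441} \approx 256.44 i$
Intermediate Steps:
$S{\left(R,b \right)} = 151 R + 151 b$ ($S{\left(R,b \right)} = \left(R + b\right) 151 = 151 R + 151 b$)
$c = -5285$ ($c = 151 \left(-144\right) + 151 \cdot 109 = -21744 + 16459 = -5285$)
$\sqrt{-37239 + \left(-23240 + c\right)} = \sqrt{-37239 - 28525} = \sqrt{-65764} = 2 i \sqrt{16441}$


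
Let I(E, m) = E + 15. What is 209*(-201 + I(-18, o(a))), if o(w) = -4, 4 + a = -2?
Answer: -42636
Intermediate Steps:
a = -6 (a = -4 - 2 = -6)
I(E, m) = 15 + E
209*(-201 + I(-18, o(a))) = 209*(-201 + (15 - 18)) = 209*(-201 - 3) = 209*(-204) = -42636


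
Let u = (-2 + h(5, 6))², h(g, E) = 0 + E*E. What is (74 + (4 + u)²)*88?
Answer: 118419312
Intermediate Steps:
h(g, E) = E² (h(g, E) = 0 + E² = E²)
u = 1156 (u = (-2 + 6²)² = (-2 + 36)² = 34² = 1156)
(74 + (4 + u)²)*88 = (74 + (4 + 1156)²)*88 = (74 + 1160²)*88 = (74 + 1345600)*88 = 1345674*88 = 118419312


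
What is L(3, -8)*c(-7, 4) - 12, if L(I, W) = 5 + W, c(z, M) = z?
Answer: 9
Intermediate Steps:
L(3, -8)*c(-7, 4) - 12 = (5 - 8)*(-7) - 12 = -3*(-7) - 12 = 21 - 12 = 9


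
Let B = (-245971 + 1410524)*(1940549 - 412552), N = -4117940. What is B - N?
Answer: 1779437608281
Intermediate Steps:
B = 1779433490341 (B = 1164553*1527997 = 1779433490341)
B - N = 1779433490341 - 1*(-4117940) = 1779433490341 + 4117940 = 1779437608281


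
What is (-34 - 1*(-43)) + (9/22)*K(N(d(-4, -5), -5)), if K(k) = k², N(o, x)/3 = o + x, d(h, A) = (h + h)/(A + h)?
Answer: 1567/22 ≈ 71.227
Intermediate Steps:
d(h, A) = 2*h/(A + h) (d(h, A) = (2*h)/(A + h) = 2*h/(A + h))
N(o, x) = 3*o + 3*x (N(o, x) = 3*(o + x) = 3*o + 3*x)
(-34 - 1*(-43)) + (9/22)*K(N(d(-4, -5), -5)) = (-34 - 1*(-43)) + (9/22)*(3*(2*(-4)/(-5 - 4)) + 3*(-5))² = (-34 + 43) + (9*(1/22))*(3*(2*(-4)/(-9)) - 15)² = 9 + 9*(3*(2*(-4)*(-⅑)) - 15)²/22 = 9 + 9*(3*(8/9) - 15)²/22 = 9 + 9*(8/3 - 15)²/22 = 9 + 9*(-37/3)²/22 = 9 + (9/22)*(1369/9) = 9 + 1369/22 = 1567/22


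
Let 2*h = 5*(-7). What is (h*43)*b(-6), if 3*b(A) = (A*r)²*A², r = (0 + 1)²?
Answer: -325080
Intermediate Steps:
r = 1 (r = 1² = 1)
h = -35/2 (h = (5*(-7))/2 = (½)*(-35) = -35/2 ≈ -17.500)
b(A) = A⁴/3 (b(A) = ((A*1)²*A²)/3 = (A²*A²)/3 = A⁴/3)
(h*43)*b(-6) = (-35/2*43)*((⅓)*(-6)⁴) = -1505*1296/6 = -1505/2*432 = -325080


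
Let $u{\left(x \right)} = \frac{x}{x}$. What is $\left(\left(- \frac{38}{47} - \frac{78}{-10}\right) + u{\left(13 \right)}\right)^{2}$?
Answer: $\frac{3526884}{55225} \approx 63.864$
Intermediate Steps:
$u{\left(x \right)} = 1$
$\left(\left(- \frac{38}{47} - \frac{78}{-10}\right) + u{\left(13 \right)}\right)^{2} = \left(\left(- \frac{38}{47} - \frac{78}{-10}\right) + 1\right)^{2} = \left(\left(\left(-38\right) \frac{1}{47} - - \frac{39}{5}\right) + 1\right)^{2} = \left(\left(- \frac{38}{47} + \frac{39}{5}\right) + 1\right)^{2} = \left(\frac{1643}{235} + 1\right)^{2} = \left(\frac{1878}{235}\right)^{2} = \frac{3526884}{55225}$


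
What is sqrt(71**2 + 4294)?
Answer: sqrt(9335) ≈ 96.618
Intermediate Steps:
sqrt(71**2 + 4294) = sqrt(5041 + 4294) = sqrt(9335)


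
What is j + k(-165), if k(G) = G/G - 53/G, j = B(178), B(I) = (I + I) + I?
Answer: 88328/165 ≈ 535.32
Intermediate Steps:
B(I) = 3*I (B(I) = 2*I + I = 3*I)
j = 534 (j = 3*178 = 534)
k(G) = 1 - 53/G
j + k(-165) = 534 + (-53 - 165)/(-165) = 534 - 1/165*(-218) = 534 + 218/165 = 88328/165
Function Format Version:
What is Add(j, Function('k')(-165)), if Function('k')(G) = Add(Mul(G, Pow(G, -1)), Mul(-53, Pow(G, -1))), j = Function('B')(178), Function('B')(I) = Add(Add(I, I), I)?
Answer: Rational(88328, 165) ≈ 535.32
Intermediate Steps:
Function('B')(I) = Mul(3, I) (Function('B')(I) = Add(Mul(2, I), I) = Mul(3, I))
j = 534 (j = Mul(3, 178) = 534)
Function('k')(G) = Add(1, Mul(-53, Pow(G, -1)))
Add(j, Function('k')(-165)) = Add(534, Mul(Pow(-165, -1), Add(-53, -165))) = Add(534, Mul(Rational(-1, 165), -218)) = Add(534, Rational(218, 165)) = Rational(88328, 165)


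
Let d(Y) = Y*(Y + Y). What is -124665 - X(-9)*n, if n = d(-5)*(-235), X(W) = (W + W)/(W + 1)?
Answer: -196455/2 ≈ -98228.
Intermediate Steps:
d(Y) = 2*Y² (d(Y) = Y*(2*Y) = 2*Y²)
X(W) = 2*W/(1 + W) (X(W) = (2*W)/(1 + W) = 2*W/(1 + W))
n = -11750 (n = (2*(-5)²)*(-235) = (2*25)*(-235) = 50*(-235) = -11750)
-124665 - X(-9)*n = -124665 - 2*(-9)/(1 - 9)*(-11750) = -124665 - 2*(-9)/(-8)*(-11750) = -124665 - 2*(-9)*(-⅛)*(-11750) = -124665 - 9*(-11750)/4 = -124665 - 1*(-52875/2) = -124665 + 52875/2 = -196455/2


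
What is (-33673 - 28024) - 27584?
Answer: -89281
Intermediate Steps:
(-33673 - 28024) - 27584 = -61697 - 27584 = -89281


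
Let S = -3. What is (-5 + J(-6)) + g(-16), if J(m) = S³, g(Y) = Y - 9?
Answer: -57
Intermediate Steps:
g(Y) = -9 + Y
J(m) = -27 (J(m) = (-3)³ = -27)
(-5 + J(-6)) + g(-16) = (-5 - 27) + (-9 - 16) = -32 - 25 = -57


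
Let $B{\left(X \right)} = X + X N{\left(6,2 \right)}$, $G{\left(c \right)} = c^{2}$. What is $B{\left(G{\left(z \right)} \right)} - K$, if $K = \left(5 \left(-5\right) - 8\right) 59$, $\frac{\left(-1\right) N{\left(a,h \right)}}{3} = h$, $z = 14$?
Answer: $967$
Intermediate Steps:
$N{\left(a,h \right)} = - 3 h$
$K = -1947$ ($K = \left(-25 - 8\right) 59 = \left(-33\right) 59 = -1947$)
$B{\left(X \right)} = - 5 X$ ($B{\left(X \right)} = X + X \left(\left(-3\right) 2\right) = X + X \left(-6\right) = X - 6 X = - 5 X$)
$B{\left(G{\left(z \right)} \right)} - K = - 5 \cdot 14^{2} - -1947 = \left(-5\right) 196 + 1947 = -980 + 1947 = 967$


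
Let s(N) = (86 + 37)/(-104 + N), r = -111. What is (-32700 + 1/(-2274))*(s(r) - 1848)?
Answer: 9851260796281/162970 ≈ 6.0448e+7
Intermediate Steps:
s(N) = 123/(-104 + N)
(-32700 + 1/(-2274))*(s(r) - 1848) = (-32700 + 1/(-2274))*(123/(-104 - 111) - 1848) = (-32700 - 1/2274)*(123/(-215) - 1848) = -74359801*(123*(-1/215) - 1848)/2274 = -74359801*(-123/215 - 1848)/2274 = -74359801/2274*(-397443/215) = 9851260796281/162970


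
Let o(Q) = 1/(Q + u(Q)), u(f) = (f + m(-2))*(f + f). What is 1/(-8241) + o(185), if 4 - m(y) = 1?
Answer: -61504/574768545 ≈ -0.00010701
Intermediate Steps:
m(y) = 3 (m(y) = 4 - 1*1 = 4 - 1 = 3)
u(f) = 2*f*(3 + f) (u(f) = (f + 3)*(f + f) = (3 + f)*(2*f) = 2*f*(3 + f))
o(Q) = 1/(Q + 2*Q*(3 + Q))
1/(-8241) + o(185) = 1/(-8241) + 1/(185*(7 + 2*185)) = -1/8241 + 1/(185*(7 + 370)) = -1/8241 + (1/185)/377 = -1/8241 + (1/185)*(1/377) = -1/8241 + 1/69745 = -61504/574768545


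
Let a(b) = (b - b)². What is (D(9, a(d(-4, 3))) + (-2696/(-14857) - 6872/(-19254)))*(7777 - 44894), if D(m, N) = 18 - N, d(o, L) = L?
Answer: -98416213440082/143028339 ≈ -6.8809e+5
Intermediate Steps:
a(b) = 0 (a(b) = 0² = 0)
(D(9, a(d(-4, 3))) + (-2696/(-14857) - 6872/(-19254)))*(7777 - 44894) = ((18 - 1*0) + (-2696/(-14857) - 6872/(-19254)))*(7777 - 44894) = ((18 + 0) + (-2696*(-1/14857) - 6872*(-1/19254)))*(-37117) = (18 + (2696/14857 + 3436/9627))*(-37117) = (18 + 77003044/143028339)*(-37117) = (2651513146/143028339)*(-37117) = -98416213440082/143028339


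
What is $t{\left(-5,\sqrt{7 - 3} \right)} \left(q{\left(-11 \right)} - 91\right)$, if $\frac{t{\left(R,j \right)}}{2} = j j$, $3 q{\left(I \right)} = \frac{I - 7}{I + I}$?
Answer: $- \frac{7984}{11} \approx -725.82$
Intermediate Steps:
$q{\left(I \right)} = \frac{-7 + I}{6 I}$ ($q{\left(I \right)} = \frac{\left(I - 7\right) \frac{1}{I + I}}{3} = \frac{\left(I - 7\right) \frac{1}{2 I}}{3} = \frac{\left(-7 + I\right) \frac{1}{2 I}}{3} = \frac{\frac{1}{2} \frac{1}{I} \left(-7 + I\right)}{3} = \frac{-7 + I}{6 I}$)
$t{\left(R,j \right)} = 2 j^{2}$ ($t{\left(R,j \right)} = 2 j j = 2 j^{2}$)
$t{\left(-5,\sqrt{7 - 3} \right)} \left(q{\left(-11 \right)} - 91\right) = 2 \left(\sqrt{7 - 3}\right)^{2} \left(\frac{-7 - 11}{6 \left(-11\right)} - 91\right) = 2 \left(\sqrt{4}\right)^{2} \left(\frac{1}{6} \left(- \frac{1}{11}\right) \left(-18\right) - 91\right) = 2 \cdot 2^{2} \left(\frac{3}{11} - 91\right) = 2 \cdot 4 \left(- \frac{998}{11}\right) = 8 \left(- \frac{998}{11}\right) = - \frac{7984}{11}$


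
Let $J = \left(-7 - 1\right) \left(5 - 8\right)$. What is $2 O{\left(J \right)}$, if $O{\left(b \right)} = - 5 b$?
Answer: $-240$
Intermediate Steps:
$J = 24$ ($J = \left(-8\right) \left(-3\right) = 24$)
$2 O{\left(J \right)} = 2 \left(\left(-5\right) 24\right) = 2 \left(-120\right) = -240$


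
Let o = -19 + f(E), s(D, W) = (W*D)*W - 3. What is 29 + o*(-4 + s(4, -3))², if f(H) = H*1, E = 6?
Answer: -10904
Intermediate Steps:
s(D, W) = -3 + D*W² (s(D, W) = (D*W)*W - 3 = D*W² - 3 = -3 + D*W²)
f(H) = H
o = -13 (o = -19 + 6 = -13)
29 + o*(-4 + s(4, -3))² = 29 - 13*(-4 + (-3 + 4*(-3)²))² = 29 - 13*(-4 + (-3 + 4*9))² = 29 - 13*(-4 + (-3 + 36))² = 29 - 13*(-4 + 33)² = 29 - 13*29² = 29 - 13*841 = 29 - 10933 = -10904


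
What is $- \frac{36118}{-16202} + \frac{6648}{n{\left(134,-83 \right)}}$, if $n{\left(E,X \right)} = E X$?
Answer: $\frac{73498375}{45049661} \approx 1.6315$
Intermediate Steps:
$- \frac{36118}{-16202} + \frac{6648}{n{\left(134,-83 \right)}} = - \frac{36118}{-16202} + \frac{6648}{134 \left(-83\right)} = \left(-36118\right) \left(- \frac{1}{16202}\right) + \frac{6648}{-11122} = \frac{18059}{8101} + 6648 \left(- \frac{1}{11122}\right) = \frac{18059}{8101} - \frac{3324}{5561} = \frac{73498375}{45049661}$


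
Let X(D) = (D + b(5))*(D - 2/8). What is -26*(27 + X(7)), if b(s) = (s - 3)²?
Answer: -5265/2 ≈ -2632.5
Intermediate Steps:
b(s) = (-3 + s)²
X(D) = (4 + D)*(-¼ + D) (X(D) = (D + (-3 + 5)²)*(D - 2/8) = (D + 2²)*(D - 2*⅛) = (D + 4)*(D - ¼) = (4 + D)*(-¼ + D))
-26*(27 + X(7)) = -26*(27 + (-1 + 7² + (15/4)*7)) = -26*(27 + (-1 + 49 + 105/4)) = -26*(27 + 297/4) = -26*405/4 = -5265/2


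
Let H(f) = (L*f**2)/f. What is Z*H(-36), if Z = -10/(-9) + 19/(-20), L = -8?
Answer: 232/5 ≈ 46.400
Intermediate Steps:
H(f) = -8*f (H(f) = (-8*f**2)/f = -8*f)
Z = 29/180 (Z = -10*(-1/9) + 19*(-1/20) = 10/9 - 19/20 = 29/180 ≈ 0.16111)
Z*H(-36) = 29*(-8*(-36))/180 = (29/180)*288 = 232/5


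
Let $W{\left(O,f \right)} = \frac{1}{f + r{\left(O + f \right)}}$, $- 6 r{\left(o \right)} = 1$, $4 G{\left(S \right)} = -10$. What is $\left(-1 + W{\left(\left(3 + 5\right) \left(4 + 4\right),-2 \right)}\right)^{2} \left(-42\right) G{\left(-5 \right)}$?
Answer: $\frac{37905}{169} \approx 224.29$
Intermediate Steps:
$G{\left(S \right)} = - \frac{5}{2}$ ($G{\left(S \right)} = \frac{1}{4} \left(-10\right) = - \frac{5}{2}$)
$r{\left(o \right)} = - \frac{1}{6}$ ($r{\left(o \right)} = \left(- \frac{1}{6}\right) 1 = - \frac{1}{6}$)
$W{\left(O,f \right)} = \frac{1}{- \frac{1}{6} + f}$ ($W{\left(O,f \right)} = \frac{1}{f - \frac{1}{6}} = \frac{1}{- \frac{1}{6} + f}$)
$\left(-1 + W{\left(\left(3 + 5\right) \left(4 + 4\right),-2 \right)}\right)^{2} \left(-42\right) G{\left(-5 \right)} = \left(-1 + \frac{6}{-1 + 6 \left(-2\right)}\right)^{2} \left(-42\right) \left(- \frac{5}{2}\right) = \left(-1 + \frac{6}{-1 - 12}\right)^{2} \left(-42\right) \left(- \frac{5}{2}\right) = \left(-1 + \frac{6}{-13}\right)^{2} \left(-42\right) \left(- \frac{5}{2}\right) = \left(-1 + 6 \left(- \frac{1}{13}\right)\right)^{2} \left(-42\right) \left(- \frac{5}{2}\right) = \left(-1 - \frac{6}{13}\right)^{2} \left(-42\right) \left(- \frac{5}{2}\right) = \left(- \frac{19}{13}\right)^{2} \left(-42\right) \left(- \frac{5}{2}\right) = \frac{361}{169} \left(-42\right) \left(- \frac{5}{2}\right) = \left(- \frac{15162}{169}\right) \left(- \frac{5}{2}\right) = \frac{37905}{169}$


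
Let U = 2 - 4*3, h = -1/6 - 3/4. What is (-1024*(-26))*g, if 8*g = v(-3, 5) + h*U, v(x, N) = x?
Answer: 61568/3 ≈ 20523.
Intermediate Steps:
h = -11/12 (h = -1*1/6 - 3*1/4 = -1/6 - 3/4 = -11/12 ≈ -0.91667)
U = -10 (U = 2 - 12 = -10)
g = 37/48 (g = (-3 - 11/12*(-10))/8 = (-3 + 55/6)/8 = (1/8)*(37/6) = 37/48 ≈ 0.77083)
(-1024*(-26))*g = -1024*(-26)*(37/48) = 26624*(37/48) = 61568/3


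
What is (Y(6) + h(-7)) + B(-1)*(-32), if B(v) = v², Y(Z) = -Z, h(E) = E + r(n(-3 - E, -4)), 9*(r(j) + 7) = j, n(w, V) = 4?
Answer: -464/9 ≈ -51.556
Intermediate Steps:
r(j) = -7 + j/9
h(E) = -59/9 + E (h(E) = E + (-7 + (⅑)*4) = E + (-7 + 4/9) = E - 59/9 = -59/9 + E)
(Y(6) + h(-7)) + B(-1)*(-32) = (-1*6 + (-59/9 - 7)) + (-1)²*(-32) = (-6 - 122/9) + 1*(-32) = -176/9 - 32 = -464/9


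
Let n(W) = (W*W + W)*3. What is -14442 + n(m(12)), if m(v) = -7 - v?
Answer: -13416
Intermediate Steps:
n(W) = 3*W + 3*W**2 (n(W) = (W**2 + W)*3 = (W + W**2)*3 = 3*W + 3*W**2)
-14442 + n(m(12)) = -14442 + 3*(-7 - 1*12)*(1 + (-7 - 1*12)) = -14442 + 3*(-7 - 12)*(1 + (-7 - 12)) = -14442 + 3*(-19)*(1 - 19) = -14442 + 3*(-19)*(-18) = -14442 + 1026 = -13416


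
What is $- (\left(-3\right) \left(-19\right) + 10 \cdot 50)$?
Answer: $-557$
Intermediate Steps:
$- (\left(-3\right) \left(-19\right) + 10 \cdot 50) = - (57 + 500) = \left(-1\right) 557 = -557$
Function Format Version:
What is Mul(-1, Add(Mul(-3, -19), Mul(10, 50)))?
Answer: -557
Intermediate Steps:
Mul(-1, Add(Mul(-3, -19), Mul(10, 50))) = Mul(-1, Add(57, 500)) = Mul(-1, 557) = -557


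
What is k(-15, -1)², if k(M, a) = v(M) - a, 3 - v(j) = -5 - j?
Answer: 36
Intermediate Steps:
v(j) = 8 + j (v(j) = 3 - (-5 - j) = 3 + (5 + j) = 8 + j)
k(M, a) = 8 + M - a (k(M, a) = (8 + M) - a = 8 + M - a)
k(-15, -1)² = (8 - 15 - 1*(-1))² = (8 - 15 + 1)² = (-6)² = 36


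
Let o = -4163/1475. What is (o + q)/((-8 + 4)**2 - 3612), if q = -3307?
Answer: 1220497/1326025 ≈ 0.92042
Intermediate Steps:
o = -4163/1475 (o = -4163*1/1475 = -4163/1475 ≈ -2.8224)
(o + q)/((-8 + 4)**2 - 3612) = (-4163/1475 - 3307)/((-8 + 4)**2 - 3612) = -4881988/(1475*((-4)**2 - 3612)) = -4881988/(1475*(16 - 3612)) = -4881988/1475/(-3596) = -4881988/1475*(-1/3596) = 1220497/1326025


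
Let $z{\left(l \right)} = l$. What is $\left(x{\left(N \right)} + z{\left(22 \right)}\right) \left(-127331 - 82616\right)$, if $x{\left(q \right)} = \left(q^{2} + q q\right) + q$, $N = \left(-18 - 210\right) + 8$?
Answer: $-20281300094$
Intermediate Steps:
$N = -220$ ($N = -228 + 8 = -220$)
$x{\left(q \right)} = q + 2 q^{2}$ ($x{\left(q \right)} = \left(q^{2} + q^{2}\right) + q = 2 q^{2} + q = q + 2 q^{2}$)
$\left(x{\left(N \right)} + z{\left(22 \right)}\right) \left(-127331 - 82616\right) = \left(- 220 \left(1 + 2 \left(-220\right)\right) + 22\right) \left(-127331 - 82616\right) = \left(- 220 \left(1 - 440\right) + 22\right) \left(-209947\right) = \left(\left(-220\right) \left(-439\right) + 22\right) \left(-209947\right) = \left(96580 + 22\right) \left(-209947\right) = 96602 \left(-209947\right) = -20281300094$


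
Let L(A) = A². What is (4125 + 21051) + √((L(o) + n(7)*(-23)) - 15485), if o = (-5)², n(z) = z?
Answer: 25176 + 3*I*√1669 ≈ 25176.0 + 122.56*I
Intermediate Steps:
o = 25
(4125 + 21051) + √((L(o) + n(7)*(-23)) - 15485) = (4125 + 21051) + √((25² + 7*(-23)) - 15485) = 25176 + √((625 - 161) - 15485) = 25176 + √(464 - 15485) = 25176 + √(-15021) = 25176 + 3*I*√1669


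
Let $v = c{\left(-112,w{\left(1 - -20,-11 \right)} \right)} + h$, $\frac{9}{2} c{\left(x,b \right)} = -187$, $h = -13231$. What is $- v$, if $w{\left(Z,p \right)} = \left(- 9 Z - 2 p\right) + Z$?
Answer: $\frac{119453}{9} \approx 13273.0$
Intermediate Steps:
$w{\left(Z,p \right)} = - 8 Z - 2 p$
$c{\left(x,b \right)} = - \frac{374}{9}$ ($c{\left(x,b \right)} = \frac{2}{9} \left(-187\right) = - \frac{374}{9}$)
$v = - \frac{119453}{9}$ ($v = - \frac{374}{9} - 13231 = - \frac{119453}{9} \approx -13273.0$)
$- v = \left(-1\right) \left(- \frac{119453}{9}\right) = \frac{119453}{9}$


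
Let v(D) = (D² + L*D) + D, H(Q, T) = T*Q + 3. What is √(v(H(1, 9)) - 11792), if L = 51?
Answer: 4*I*√689 ≈ 105.0*I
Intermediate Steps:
H(Q, T) = 3 + Q*T (H(Q, T) = Q*T + 3 = 3 + Q*T)
v(D) = D² + 52*D (v(D) = (D² + 51*D) + D = D² + 52*D)
√(v(H(1, 9)) - 11792) = √((3 + 1*9)*(52 + (3 + 1*9)) - 11792) = √((3 + 9)*(52 + (3 + 9)) - 11792) = √(12*(52 + 12) - 11792) = √(12*64 - 11792) = √(768 - 11792) = √(-11024) = 4*I*√689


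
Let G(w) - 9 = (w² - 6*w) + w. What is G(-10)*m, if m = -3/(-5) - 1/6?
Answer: 689/10 ≈ 68.900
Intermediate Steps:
m = 13/30 (m = -3*(-⅕) - 1*⅙ = ⅗ - ⅙ = 13/30 ≈ 0.43333)
G(w) = 9 + w² - 5*w (G(w) = 9 + ((w² - 6*w) + w) = 9 + (w² - 5*w) = 9 + w² - 5*w)
G(-10)*m = (9 + (-10)² - 5*(-10))*(13/30) = (9 + 100 + 50)*(13/30) = 159*(13/30) = 689/10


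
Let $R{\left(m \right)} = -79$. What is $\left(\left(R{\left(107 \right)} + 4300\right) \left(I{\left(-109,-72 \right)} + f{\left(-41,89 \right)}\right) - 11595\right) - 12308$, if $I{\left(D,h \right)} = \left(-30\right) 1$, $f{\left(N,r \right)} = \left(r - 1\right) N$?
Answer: $-15379901$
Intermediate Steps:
$f{\left(N,r \right)} = N \left(-1 + r\right)$ ($f{\left(N,r \right)} = \left(-1 + r\right) N = N \left(-1 + r\right)$)
$I{\left(D,h \right)} = -30$
$\left(\left(R{\left(107 \right)} + 4300\right) \left(I{\left(-109,-72 \right)} + f{\left(-41,89 \right)}\right) - 11595\right) - 12308 = \left(\left(-79 + 4300\right) \left(-30 - 41 \left(-1 + 89\right)\right) - 11595\right) - 12308 = \left(4221 \left(-30 - 3608\right) - 11595\right) - 12308 = \left(4221 \left(-3638\right) - 11595\right) - 12308 = \left(-15355998 - 11595\right) - 12308 = -15367593 - 12308 = -15379901$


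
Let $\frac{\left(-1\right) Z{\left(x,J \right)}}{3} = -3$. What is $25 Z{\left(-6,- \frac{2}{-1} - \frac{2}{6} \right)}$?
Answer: $225$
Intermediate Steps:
$Z{\left(x,J \right)} = 9$ ($Z{\left(x,J \right)} = \left(-3\right) \left(-3\right) = 9$)
$25 Z{\left(-6,- \frac{2}{-1} - \frac{2}{6} \right)} = 25 \cdot 9 = 225$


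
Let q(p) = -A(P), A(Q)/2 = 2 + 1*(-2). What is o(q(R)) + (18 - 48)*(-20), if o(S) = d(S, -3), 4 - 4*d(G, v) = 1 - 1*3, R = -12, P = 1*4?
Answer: 1203/2 ≈ 601.50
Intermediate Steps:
P = 4
A(Q) = 0 (A(Q) = 2*(2 + 1*(-2)) = 2*(2 - 2) = 2*0 = 0)
q(p) = 0 (q(p) = -1*0 = 0)
d(G, v) = 3/2 (d(G, v) = 1 - (1 - 1*3)/4 = 1 - (1 - 3)/4 = 1 - ¼*(-2) = 1 + ½ = 3/2)
o(S) = 3/2
o(q(R)) + (18 - 48)*(-20) = 3/2 + (18 - 48)*(-20) = 3/2 - 30*(-20) = 3/2 + 600 = 1203/2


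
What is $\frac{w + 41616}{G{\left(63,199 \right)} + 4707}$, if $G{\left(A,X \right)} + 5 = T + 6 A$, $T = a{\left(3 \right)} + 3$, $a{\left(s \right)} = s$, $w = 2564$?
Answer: $\frac{22090}{2543} \approx 8.6866$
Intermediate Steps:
$T = 6$ ($T = 3 + 3 = 6$)
$G{\left(A,X \right)} = 1 + 6 A$ ($G{\left(A,X \right)} = -5 + \left(6 + 6 A\right) = 1 + 6 A$)
$\frac{w + 41616}{G{\left(63,199 \right)} + 4707} = \frac{2564 + 41616}{\left(1 + 6 \cdot 63\right) + 4707} = \frac{44180}{\left(1 + 378\right) + 4707} = \frac{44180}{379 + 4707} = \frac{44180}{5086} = 44180 \cdot \frac{1}{5086} = \frac{22090}{2543}$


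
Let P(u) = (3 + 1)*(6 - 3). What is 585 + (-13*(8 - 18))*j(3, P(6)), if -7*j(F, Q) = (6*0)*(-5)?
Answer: 585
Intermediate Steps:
P(u) = 12 (P(u) = 4*3 = 12)
j(F, Q) = 0 (j(F, Q) = -6*0*(-5)/7 = -0*(-5) = -⅐*0 = 0)
585 + (-13*(8 - 18))*j(3, P(6)) = 585 - 13*(8 - 18)*0 = 585 - 13*(-10)*0 = 585 + 130*0 = 585 + 0 = 585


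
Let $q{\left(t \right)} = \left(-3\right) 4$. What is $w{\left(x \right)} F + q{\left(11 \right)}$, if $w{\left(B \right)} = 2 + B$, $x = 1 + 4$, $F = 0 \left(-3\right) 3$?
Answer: $-12$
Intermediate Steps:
$F = 0$ ($F = 0 \cdot 3 = 0$)
$x = 5$
$q{\left(t \right)} = -12$
$w{\left(x \right)} F + q{\left(11 \right)} = \left(2 + 5\right) 0 - 12 = 7 \cdot 0 - 12 = 0 - 12 = -12$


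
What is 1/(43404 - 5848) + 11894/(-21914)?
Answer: -223334575/411501092 ≈ -0.54273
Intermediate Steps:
1/(43404 - 5848) + 11894/(-21914) = 1/37556 + 11894*(-1/21914) = 1/37556 - 5947/10957 = -223334575/411501092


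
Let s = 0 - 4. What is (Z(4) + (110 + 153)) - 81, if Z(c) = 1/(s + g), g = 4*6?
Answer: 3641/20 ≈ 182.05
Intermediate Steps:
g = 24
s = -4
Z(c) = 1/20 (Z(c) = 1/(-4 + 24) = 1/20)
(Z(4) + (110 + 153)) - 81 = (1/20 + (110 + 153)) - 81 = (1/20 + 263) - 81 = 5261/20 - 81 = 3641/20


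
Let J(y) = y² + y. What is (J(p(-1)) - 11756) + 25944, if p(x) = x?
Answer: 14188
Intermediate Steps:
J(y) = y + y²
(J(p(-1)) - 11756) + 25944 = (-(1 - 1) - 11756) + 25944 = (-1*0 - 11756) + 25944 = (0 - 11756) + 25944 = -11756 + 25944 = 14188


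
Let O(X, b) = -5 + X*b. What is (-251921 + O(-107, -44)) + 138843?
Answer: -108375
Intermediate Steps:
(-251921 + O(-107, -44)) + 138843 = (-251921 + (-5 - 107*(-44))) + 138843 = (-251921 + (-5 + 4708)) + 138843 = (-251921 + 4703) + 138843 = -247218 + 138843 = -108375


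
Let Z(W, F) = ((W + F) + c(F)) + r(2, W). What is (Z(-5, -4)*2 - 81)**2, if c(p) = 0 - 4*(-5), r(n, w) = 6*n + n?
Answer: 961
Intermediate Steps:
r(n, w) = 7*n
c(p) = 20 (c(p) = 0 + 20 = 20)
Z(W, F) = 34 + F + W (Z(W, F) = ((W + F) + 20) + 7*2 = ((F + W) + 20) + 14 = (20 + F + W) + 14 = 34 + F + W)
(Z(-5, -4)*2 - 81)**2 = ((34 - 4 - 5)*2 - 81)**2 = (25*2 - 81)**2 = (50 - 81)**2 = (-31)**2 = 961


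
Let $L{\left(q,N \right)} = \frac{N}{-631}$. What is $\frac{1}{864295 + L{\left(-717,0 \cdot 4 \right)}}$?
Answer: $\frac{1}{864295} \approx 1.157 \cdot 10^{-6}$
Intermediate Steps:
$L{\left(q,N \right)} = - \frac{N}{631}$ ($L{\left(q,N \right)} = N \left(- \frac{1}{631}\right) = - \frac{N}{631}$)
$\frac{1}{864295 + L{\left(-717,0 \cdot 4 \right)}} = \frac{1}{864295 - \frac{0 \cdot 4}{631}} = \frac{1}{864295 - 0} = \frac{1}{864295 + 0} = \frac{1}{864295}$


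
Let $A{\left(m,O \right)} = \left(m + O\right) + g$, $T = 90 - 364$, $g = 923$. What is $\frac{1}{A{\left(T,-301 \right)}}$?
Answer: $\frac{1}{348} \approx 0.0028736$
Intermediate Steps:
$T = -274$ ($T = 90 - 364 = -274$)
$A{\left(m,O \right)} = 923 + O + m$ ($A{\left(m,O \right)} = \left(m + O\right) + 923 = \left(O + m\right) + 923 = 923 + O + m$)
$\frac{1}{A{\left(T,-301 \right)}} = \frac{1}{923 - 301 - 274} = \frac{1}{348}$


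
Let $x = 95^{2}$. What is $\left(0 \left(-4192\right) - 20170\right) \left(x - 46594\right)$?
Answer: $757766730$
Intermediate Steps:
$x = 9025$
$\left(0 \left(-4192\right) - 20170\right) \left(x - 46594\right) = \left(0 \left(-4192\right) - 20170\right) \left(9025 - 46594\right) = \left(0 - 20170\right) \left(-37569\right) = \left(-20170\right) \left(-37569\right) = 757766730$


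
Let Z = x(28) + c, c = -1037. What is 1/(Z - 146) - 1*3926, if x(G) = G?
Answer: -4534531/1155 ≈ -3926.0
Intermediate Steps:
Z = -1009 (Z = 28 - 1037 = -1009)
1/(Z - 146) - 1*3926 = 1/(-1009 - 146) - 1*3926 = 1/(-1155) - 3926 = -1/1155 - 3926 = -4534531/1155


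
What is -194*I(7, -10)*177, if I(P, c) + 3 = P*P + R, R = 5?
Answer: -1751238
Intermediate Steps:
I(P, c) = 2 + P² (I(P, c) = -3 + (P*P + 5) = -3 + (P² + 5) = -3 + (5 + P²) = 2 + P²)
-194*I(7, -10)*177 = -194*(2 + 7²)*177 = -194*(2 + 49)*177 = -194*51*177 = -9894*177 = -1751238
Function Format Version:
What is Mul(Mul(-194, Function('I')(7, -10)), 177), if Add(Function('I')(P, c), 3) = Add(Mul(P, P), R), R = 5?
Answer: -1751238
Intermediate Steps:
Function('I')(P, c) = Add(2, Pow(P, 2)) (Function('I')(P, c) = Add(-3, Add(Mul(P, P), 5)) = Add(-3, Add(Pow(P, 2), 5)) = Add(-3, Add(5, Pow(P, 2))) = Add(2, Pow(P, 2)))
Mul(Mul(-194, Function('I')(7, -10)), 177) = Mul(Mul(-194, Add(2, Pow(7, 2))), 177) = Mul(Mul(-194, Add(2, 49)), 177) = Mul(Mul(-194, 51), 177) = Mul(-9894, 177) = -1751238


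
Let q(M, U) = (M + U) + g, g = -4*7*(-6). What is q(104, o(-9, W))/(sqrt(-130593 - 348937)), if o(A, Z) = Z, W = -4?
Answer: -134*I*sqrt(479530)/239765 ≈ -0.38701*I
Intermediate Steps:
g = 168 (g = -28*(-6) = 168)
q(M, U) = 168 + M + U (q(M, U) = (M + U) + 168 = 168 + M + U)
q(104, o(-9, W))/(sqrt(-130593 - 348937)) = (168 + 104 - 4)/(sqrt(-130593 - 348937)) = 268/(sqrt(-479530)) = 268/((I*sqrt(479530))) = 268*(-I*sqrt(479530)/479530) = -134*I*sqrt(479530)/239765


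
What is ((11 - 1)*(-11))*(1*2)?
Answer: -220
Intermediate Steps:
((11 - 1)*(-11))*(1*2) = (10*(-11))*2 = -110*2 = -220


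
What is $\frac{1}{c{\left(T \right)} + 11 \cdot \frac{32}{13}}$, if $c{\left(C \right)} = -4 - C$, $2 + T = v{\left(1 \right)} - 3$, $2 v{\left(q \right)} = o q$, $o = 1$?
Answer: $\frac{26}{717} \approx 0.036262$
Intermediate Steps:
$v{\left(q \right)} = \frac{q}{2}$ ($v{\left(q \right)} = \frac{1 q}{2} = \frac{q}{2}$)
$T = - \frac{9}{2}$ ($T = -2 + \left(\frac{1}{2} \cdot 1 - 3\right) = -2 + \left(\frac{1}{2} - 3\right) = -2 - \frac{5}{2} = - \frac{9}{2} \approx -4.5$)
$\frac{1}{c{\left(T \right)} + 11 \cdot \frac{32}{13}} = \frac{1}{\left(-4 - - \frac{9}{2}\right) + 11 \cdot \frac{32}{13}} = \frac{1}{\left(-4 + \frac{9}{2}\right) + 11 \cdot 32 \cdot \frac{1}{13}} = \frac{1}{\frac{1}{2} + 11 \cdot \frac{32}{13}} = \frac{1}{\frac{1}{2} + \frac{352}{13}} = \frac{1}{\frac{717}{26}} = \frac{26}{717}$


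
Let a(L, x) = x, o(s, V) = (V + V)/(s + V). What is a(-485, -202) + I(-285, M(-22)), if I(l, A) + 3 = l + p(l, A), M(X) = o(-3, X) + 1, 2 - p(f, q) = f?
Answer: -203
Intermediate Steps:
o(s, V) = 2*V/(V + s) (o(s, V) = (2*V)/(V + s) = 2*V/(V + s))
p(f, q) = 2 - f
M(X) = 1 + 2*X/(-3 + X) (M(X) = 2*X/(X - 3) + 1 = 2*X/(-3 + X) + 1 = 1 + 2*X/(-3 + X))
I(l, A) = -1 (I(l, A) = -3 + (l + (2 - l)) = -3 + 2 = -1)
a(-485, -202) + I(-285, M(-22)) = -202 - 1 = -203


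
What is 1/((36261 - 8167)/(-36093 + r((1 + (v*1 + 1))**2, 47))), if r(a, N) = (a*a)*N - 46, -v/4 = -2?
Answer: 433861/28094 ≈ 15.443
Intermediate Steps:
v = 8 (v = -4*(-2) = 8)
r(a, N) = -46 + N*a**2 (r(a, N) = a**2*N - 46 = N*a**2 - 46 = -46 + N*a**2)
1/((36261 - 8167)/(-36093 + r((1 + (v*1 + 1))**2, 47))) = 1/((36261 - 8167)/(-36093 + (-46 + 47*((1 + (8*1 + 1))**2)**2))) = 1/(28094/(-36093 + (-46 + 47*((1 + (8 + 1))**2)**2))) = 1/(28094/(-36093 + (-46 + 47*((1 + 9)**2)**2))) = 1/(28094/(-36093 + (-46 + 47*(10**2)**2))) = 1/(28094/(-36093 + (-46 + 47*100**2))) = 1/(28094/(-36093 + (-46 + 47*10000))) = 1/(28094/(-36093 + (-46 + 470000))) = 1/(28094/(-36093 + 469954)) = 1/(28094/433861) = 433861/28094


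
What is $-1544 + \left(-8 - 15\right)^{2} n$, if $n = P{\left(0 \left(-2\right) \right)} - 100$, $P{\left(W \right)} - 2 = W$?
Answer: $-53386$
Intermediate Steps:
$P{\left(W \right)} = 2 + W$
$n = -98$ ($n = \left(2 + 0 \left(-2\right)\right) - 100 = \left(2 + 0\right) - 100 = 2 - 100 = -98$)
$-1544 + \left(-8 - 15\right)^{2} n = -1544 + \left(-8 - 15\right)^{2} \left(-98\right) = -1544 + \left(-23\right)^{2} \left(-98\right) = -1544 + 529 \left(-98\right) = -1544 - 51842 = -53386$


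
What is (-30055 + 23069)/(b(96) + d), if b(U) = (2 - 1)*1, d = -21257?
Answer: 3493/10628 ≈ 0.32866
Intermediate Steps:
b(U) = 1 (b(U) = 1*1 = 1)
(-30055 + 23069)/(b(96) + d) = (-30055 + 23069)/(1 - 21257) = -6986/(-21256) = -6986*(-1/21256) = 3493/10628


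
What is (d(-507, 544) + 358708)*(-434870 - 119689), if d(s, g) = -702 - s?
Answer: -198816610767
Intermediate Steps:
(d(-507, 544) + 358708)*(-434870 - 119689) = ((-702 - 1*(-507)) + 358708)*(-434870 - 119689) = ((-702 + 507) + 358708)*(-554559) = (-195 + 358708)*(-554559) = 358513*(-554559) = -198816610767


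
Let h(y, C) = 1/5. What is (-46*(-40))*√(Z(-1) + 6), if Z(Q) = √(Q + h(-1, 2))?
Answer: 368*√(150 + 10*I*√5) ≈ 4519.5 + 335.01*I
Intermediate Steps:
h(y, C) = ⅕
Z(Q) = √(⅕ + Q) (Z(Q) = √(Q + ⅕) = √(⅕ + Q))
(-46*(-40))*√(Z(-1) + 6) = (-46*(-40))*√(√(5 + 25*(-1))/5 + 6) = 1840*√(√(5 - 25)/5 + 6) = 1840*√(√(-20)/5 + 6) = 1840*√((2*I*√5)/5 + 6) = 1840*√(2*I*√5/5 + 6) = 1840*√(6 + 2*I*√5/5)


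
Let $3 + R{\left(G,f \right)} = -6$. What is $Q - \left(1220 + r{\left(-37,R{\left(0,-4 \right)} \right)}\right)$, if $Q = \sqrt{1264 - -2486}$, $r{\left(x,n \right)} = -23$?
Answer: $-1197 + 25 \sqrt{6} \approx -1135.8$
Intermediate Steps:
$R{\left(G,f \right)} = -9$ ($R{\left(G,f \right)} = -3 - 6 = -9$)
$Q = 25 \sqrt{6}$ ($Q = \sqrt{1264 + 2486} = \sqrt{3750} = 25 \sqrt{6} \approx 61.237$)
$Q - \left(1220 + r{\left(-37,R{\left(0,-4 \right)} \right)}\right) = 25 \sqrt{6} - 1197 = -1197 + 25 \sqrt{6}$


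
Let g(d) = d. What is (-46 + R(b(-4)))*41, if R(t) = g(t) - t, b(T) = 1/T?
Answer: -1886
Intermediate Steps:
R(t) = 0 (R(t) = t - t = 0)
(-46 + R(b(-4)))*41 = (-46 + 0)*41 = -46*41 = -1886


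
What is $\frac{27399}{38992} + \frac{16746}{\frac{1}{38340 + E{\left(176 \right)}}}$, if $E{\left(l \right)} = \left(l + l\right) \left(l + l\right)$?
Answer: $\frac{105938847459207}{38992} \approx 2.7169 \cdot 10^{9}$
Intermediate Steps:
$E{\left(l \right)} = 4 l^{2}$ ($E{\left(l \right)} = 2 l 2 l = 4 l^{2}$)
$\frac{27399}{38992} + \frac{16746}{\frac{1}{38340 + E{\left(176 \right)}}} = \frac{27399}{38992} + \frac{16746}{\frac{1}{38340 + 4 \cdot 176^{2}}} = 27399 \cdot \frac{1}{38992} + \frac{16746}{\frac{1}{38340 + 4 \cdot 30976}} = \frac{27399}{38992} + \frac{16746}{\frac{1}{38340 + 123904}} = \frac{27399}{38992} + \frac{16746}{\frac{1}{162244}} = \frac{27399}{38992} + 16746 \frac{1}{\frac{1}{162244}} = \frac{27399}{38992} + 16746 \cdot 162244 = \frac{27399}{38992} + 2716938024 = \frac{105938847459207}{38992}$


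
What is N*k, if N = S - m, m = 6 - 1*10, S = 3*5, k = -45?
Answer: -855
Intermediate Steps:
S = 15
m = -4 (m = 6 - 10 = -4)
N = 19 (N = 15 - 1*(-4) = 15 + 4 = 19)
N*k = 19*(-45) = -855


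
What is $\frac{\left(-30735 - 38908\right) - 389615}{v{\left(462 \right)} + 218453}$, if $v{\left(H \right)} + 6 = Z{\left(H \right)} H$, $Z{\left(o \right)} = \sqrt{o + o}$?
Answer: $- \frac{100323532326}{47521869553} + \frac{424354392 \sqrt{231}}{47521869553} \approx -1.9754$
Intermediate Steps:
$Z{\left(o \right)} = \sqrt{2} \sqrt{o}$ ($Z{\left(o \right)} = \sqrt{2 o} = \sqrt{2} \sqrt{o}$)
$v{\left(H \right)} = -6 + \sqrt{2} H^{\frac{3}{2}}$ ($v{\left(H \right)} = -6 + \sqrt{2} \sqrt{H} H = -6 + \sqrt{2} H^{\frac{3}{2}}$)
$\frac{\left(-30735 - 38908\right) - 389615}{v{\left(462 \right)} + 218453} = \frac{\left(-30735 - 38908\right) - 389615}{\left(-6 + \sqrt{2} \cdot 462^{\frac{3}{2}}\right) + 218453} = \frac{-69643 - 389615}{\left(-6 + \sqrt{2} \cdot 462 \sqrt{462}\right) + 218453} = - \frac{459258}{\left(-6 + 924 \sqrt{231}\right) + 218453} = - \frac{459258}{218447 + 924 \sqrt{231}}$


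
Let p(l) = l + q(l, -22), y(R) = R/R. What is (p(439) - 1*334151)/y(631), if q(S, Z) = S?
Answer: -333273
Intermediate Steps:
y(R) = 1
p(l) = 2*l (p(l) = l + l = 2*l)
(p(439) - 1*334151)/y(631) = (2*439 - 1*334151)/1 = (878 - 334151)*1 = -333273*1 = -333273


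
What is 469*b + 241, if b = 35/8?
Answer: 18343/8 ≈ 2292.9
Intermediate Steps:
b = 35/8 (b = 35*(⅛) = 35/8 ≈ 4.3750)
469*b + 241 = 469*(35/8) + 241 = 16415/8 + 241 = 18343/8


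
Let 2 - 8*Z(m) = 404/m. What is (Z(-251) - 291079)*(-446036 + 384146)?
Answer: 9043455395535/502 ≈ 1.8015e+10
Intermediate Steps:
Z(m) = ¼ - 101/(2*m)
(Z(-251) - 291079)*(-446036 + 384146) = ((¼)*(-202 - 251)/(-251) - 291079)*(-446036 + 384146) = ((¼)*(-1/251)*(-453) - 291079)*(-61890) = (453/1004 - 291079)*(-61890) = -292242863/1004*(-61890) = 9043455395535/502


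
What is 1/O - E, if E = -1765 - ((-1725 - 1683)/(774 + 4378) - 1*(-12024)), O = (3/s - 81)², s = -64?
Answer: 17064841915531/1237628574 ≈ 13788.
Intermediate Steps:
O = 26904969/4096 (O = (3/(-64) - 81)² = (3*(-1/64) - 81)² = (-3/64 - 81)² = (-5187/64)² = 26904969/4096 ≈ 6568.6)
E = -4439845/322 (E = -1765 - (-3408/5152 + 12024) = -1765 - (-3408*1/5152 + 12024) = -1765 - (-213/322 + 12024) = -1765 - 1*3871515/322 = -1765 - 3871515/322 = -4439845/322 ≈ -13788.)
1/O - E = 1/(26904969/4096) - 1*(-4439845/322) = 4096/26904969 + 4439845/322 = 17064841915531/1237628574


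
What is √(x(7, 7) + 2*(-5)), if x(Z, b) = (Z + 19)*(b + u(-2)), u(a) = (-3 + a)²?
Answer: √822 ≈ 28.671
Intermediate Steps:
x(Z, b) = (19 + Z)*(25 + b) (x(Z, b) = (Z + 19)*(b + (-3 - 2)²) = (19 + Z)*(b + (-5)²) = (19 + Z)*(b + 25) = (19 + Z)*(25 + b))
√(x(7, 7) + 2*(-5)) = √((475 + 19*7 + 25*7 + 7*7) + 2*(-5)) = √((475 + 133 + 175 + 49) - 10) = √(832 - 10) = √822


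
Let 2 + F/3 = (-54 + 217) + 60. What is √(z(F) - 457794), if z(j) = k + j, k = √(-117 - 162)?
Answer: √(-457131 + 3*I*√31) ≈ 0.01 + 676.11*I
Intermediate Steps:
F = 663 (F = -6 + 3*((-54 + 217) + 60) = -6 + 3*(163 + 60) = -6 + 3*223 = -6 + 669 = 663)
k = 3*I*√31 (k = √(-279) = 3*I*√31 ≈ 16.703*I)
z(j) = j + 3*I*√31 (z(j) = 3*I*√31 + j = j + 3*I*√31)
√(z(F) - 457794) = √((663 + 3*I*√31) - 457794) = √(-457131 + 3*I*√31)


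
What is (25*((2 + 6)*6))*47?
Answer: 56400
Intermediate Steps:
(25*((2 + 6)*6))*47 = (25*(8*6))*47 = (25*48)*47 = 1200*47 = 56400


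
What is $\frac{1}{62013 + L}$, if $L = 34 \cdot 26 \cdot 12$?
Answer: $\frac{1}{72621} \approx 1.377 \cdot 10^{-5}$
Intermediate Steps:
$L = 10608$ ($L = 884 \cdot 12 = 10608$)
$\frac{1}{62013 + L} = \frac{1}{62013 + 10608} = \frac{1}{72621}$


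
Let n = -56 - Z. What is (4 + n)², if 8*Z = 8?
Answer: 2809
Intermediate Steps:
Z = 1 (Z = (⅛)*8 = 1)
n = -57 (n = -56 - 1*1 = -56 - 1 = -57)
(4 + n)² = (4 - 57)² = (-53)² = 2809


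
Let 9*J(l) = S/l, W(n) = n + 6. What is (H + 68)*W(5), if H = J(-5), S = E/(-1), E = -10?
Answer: 6710/9 ≈ 745.56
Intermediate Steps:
W(n) = 6 + n
S = 10 (S = -10/(-1) = -10*(-1) = 10)
J(l) = 10/(9*l) (J(l) = (10/l)/9 = 10/(9*l))
H = -2/9 (H = (10/9)/(-5) = (10/9)*(-⅕) = -2/9 ≈ -0.22222)
(H + 68)*W(5) = (-2/9 + 68)*(6 + 5) = (610/9)*11 = 6710/9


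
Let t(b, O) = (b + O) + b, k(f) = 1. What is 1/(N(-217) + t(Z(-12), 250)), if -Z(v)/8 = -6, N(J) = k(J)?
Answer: 1/347 ≈ 0.0028818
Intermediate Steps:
N(J) = 1
Z(v) = 48 (Z(v) = -8*(-6) = 48)
t(b, O) = O + 2*b (t(b, O) = (O + b) + b = O + 2*b)
1/(N(-217) + t(Z(-12), 250)) = 1/(1 + (250 + 2*48)) = 1/(1 + (250 + 96)) = 1/(1 + 346) = 1/347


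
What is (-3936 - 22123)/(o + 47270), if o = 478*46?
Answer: -26059/69258 ≈ -0.37626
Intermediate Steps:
o = 21988
(-3936 - 22123)/(o + 47270) = (-3936 - 22123)/(21988 + 47270) = -26059/69258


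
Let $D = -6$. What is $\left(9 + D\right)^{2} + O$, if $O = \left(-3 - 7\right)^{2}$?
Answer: $109$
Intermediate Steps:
$O = 100$ ($O = \left(-10\right)^{2} = 100$)
$\left(9 + D\right)^{2} + O = \left(9 - 6\right)^{2} + 100 = 3^{2} + 100 = 9 + 100 = 109$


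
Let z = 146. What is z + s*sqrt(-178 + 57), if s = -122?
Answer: 146 - 1342*I ≈ 146.0 - 1342.0*I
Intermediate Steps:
z + s*sqrt(-178 + 57) = 146 - 122*sqrt(-178 + 57) = 146 - 1342*I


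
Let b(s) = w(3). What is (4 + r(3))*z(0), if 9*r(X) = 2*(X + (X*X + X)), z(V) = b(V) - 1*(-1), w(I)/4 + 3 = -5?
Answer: -682/3 ≈ -227.33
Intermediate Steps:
w(I) = -32 (w(I) = -12 + 4*(-5) = -12 - 20 = -32)
b(s) = -32
z(V) = -31 (z(V) = -32 - 1*(-1) = -32 + 1 = -31)
r(X) = 2*X²/9 + 4*X/9 (r(X) = (2*(X + (X*X + X)))/9 = (2*(X + (X² + X)))/9 = (2*(X + (X + X²)))/9 = (2*(X² + 2*X))/9 = (2*X² + 4*X)/9 = 2*X²/9 + 4*X/9)
(4 + r(3))*z(0) = (4 + (2/9)*3*(2 + 3))*(-31) = (4 + (2/9)*3*5)*(-31) = (4 + 10/3)*(-31) = (22/3)*(-31) = -682/3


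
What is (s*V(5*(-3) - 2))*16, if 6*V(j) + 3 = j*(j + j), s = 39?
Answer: 59800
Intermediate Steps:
V(j) = -1/2 + j**2/3 (V(j) = -1/2 + (j*(j + j))/6 = -1/2 + (j*(2*j))/6 = -1/2 + (2*j**2)/6 = -1/2 + j**2/3)
(s*V(5*(-3) - 2))*16 = (39*(-1/2 + (5*(-3) - 2)**2/3))*16 = (39*(-1/2 + (-15 - 2)**2/3))*16 = (39*(-1/2 + (1/3)*(-17)**2))*16 = (39*(-1/2 + (1/3)*289))*16 = (39*(-1/2 + 289/3))*16 = (39*(575/6))*16 = (7475/2)*16 = 59800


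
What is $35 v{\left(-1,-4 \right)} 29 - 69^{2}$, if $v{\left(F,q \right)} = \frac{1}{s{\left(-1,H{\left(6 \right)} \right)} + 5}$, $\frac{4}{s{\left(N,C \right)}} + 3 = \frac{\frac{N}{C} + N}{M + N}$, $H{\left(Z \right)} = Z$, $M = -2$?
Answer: $- \frac{728338}{163} \approx -4468.3$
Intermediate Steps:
$s{\left(N,C \right)} = \frac{4}{-3 + \frac{N + \frac{N}{C}}{-2 + N}}$ ($s{\left(N,C \right)} = \frac{4}{-3 + \frac{\frac{N}{C} + N}{-2 + N}} = \frac{4}{-3 + \frac{N + \frac{N}{C}}{-2 + N}}$)
$v{\left(F,q \right)} = \frac{47}{163}$ ($v{\left(F,q \right)} = \frac{1}{4 \cdot 6 \frac{1}{\left(-1\right) \left(-1\right) - 36 + 2 \cdot 6 \left(-1\right)} \left(2 - -1\right) + 5} = \frac{1}{4 \cdot 6 \frac{1}{1 - 36 - 12} \left(2 + 1\right) + 5} = \frac{1}{4 \cdot 6 \frac{1}{-47} \cdot 3 + 5} = \frac{1}{4 \cdot 6 \left(- \frac{1}{47}\right) 3 + 5} = \frac{1}{- \frac{72}{47} + 5} = \frac{1}{\frac{163}{47}} = \frac{47}{163}$)
$35 v{\left(-1,-4 \right)} 29 - 69^{2} = 35 \cdot \frac{47}{163} \cdot 29 - 69^{2} = \frac{1645}{163} \cdot 29 - 4761 = \frac{47705}{163} - 4761 = - \frac{728338}{163}$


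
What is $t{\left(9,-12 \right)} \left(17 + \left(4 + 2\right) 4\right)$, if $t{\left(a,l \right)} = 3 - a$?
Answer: $-246$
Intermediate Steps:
$t{\left(9,-12 \right)} \left(17 + \left(4 + 2\right) 4\right) = \left(3 - 9\right) \left(17 + \left(4 + 2\right) 4\right) = \left(3 - 9\right) \left(17 + 6 \cdot 4\right) = - 6 \left(17 + 24\right) = \left(-6\right) 41 = -246$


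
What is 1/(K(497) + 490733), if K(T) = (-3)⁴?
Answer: 1/490814 ≈ 2.0374e-6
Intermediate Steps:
K(T) = 81
1/(K(497) + 490733) = 1/(81 + 490733) = 1/490814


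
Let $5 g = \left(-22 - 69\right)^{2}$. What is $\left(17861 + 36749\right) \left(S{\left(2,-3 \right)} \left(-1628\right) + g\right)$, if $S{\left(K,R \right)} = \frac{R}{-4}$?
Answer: $23766272$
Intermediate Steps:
$S{\left(K,R \right)} = - \frac{R}{4}$ ($S{\left(K,R \right)} = R \left(- \frac{1}{4}\right) = - \frac{R}{4}$)
$g = \frac{8281}{5}$ ($g = \frac{\left(-22 - 69\right)^{2}}{5} = \frac{\left(-91\right)^{2}}{5} = \frac{1}{5} \cdot 8281 = \frac{8281}{5} \approx 1656.2$)
$\left(17861 + 36749\right) \left(S{\left(2,-3 \right)} \left(-1628\right) + g\right) = \left(17861 + 36749\right) \left(\left(- \frac{1}{4}\right) \left(-3\right) \left(-1628\right) + \frac{8281}{5}\right) = 54610 \left(\frac{3}{4} \left(-1628\right) + \frac{8281}{5}\right) = 54610 \left(-1221 + \frac{8281}{5}\right) = 54610 \cdot \frac{2176}{5} = 23766272$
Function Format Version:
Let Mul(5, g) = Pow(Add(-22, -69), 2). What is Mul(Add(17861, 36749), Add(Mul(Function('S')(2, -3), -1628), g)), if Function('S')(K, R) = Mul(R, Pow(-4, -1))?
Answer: 23766272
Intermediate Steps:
Function('S')(K, R) = Mul(Rational(-1, 4), R) (Function('S')(K, R) = Mul(R, Rational(-1, 4)) = Mul(Rational(-1, 4), R))
g = Rational(8281, 5) (g = Mul(Rational(1, 5), Pow(Add(-22, -69), 2)) = Mul(Rational(1, 5), Pow(-91, 2)) = Mul(Rational(1, 5), 8281) = Rational(8281, 5) ≈ 1656.2)
Mul(Add(17861, 36749), Add(Mul(Function('S')(2, -3), -1628), g)) = Mul(Add(17861, 36749), Add(Mul(Mul(Rational(-1, 4), -3), -1628), Rational(8281, 5))) = Mul(54610, Add(Mul(Rational(3, 4), -1628), Rational(8281, 5))) = Mul(54610, Add(-1221, Rational(8281, 5))) = Mul(54610, Rational(2176, 5)) = 23766272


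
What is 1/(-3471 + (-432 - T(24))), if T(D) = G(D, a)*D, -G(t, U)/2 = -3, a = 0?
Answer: -1/4047 ≈ -0.00024710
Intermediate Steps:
G(t, U) = 6 (G(t, U) = -2*(-3) = 6)
T(D) = 6*D
1/(-3471 + (-432 - T(24))) = 1/(-3471 + (-432 - 6*24)) = 1/(-3471 + (-432 - 1*144)) = 1/(-3471 + (-432 - 144)) = 1/(-3471 - 576) = 1/(-4047) = -1/4047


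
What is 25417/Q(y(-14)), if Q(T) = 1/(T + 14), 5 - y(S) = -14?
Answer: 838761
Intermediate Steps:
y(S) = 19 (y(S) = 5 - 1*(-14) = 5 + 14 = 19)
Q(T) = 1/(14 + T)
25417/Q(y(-14)) = 25417/(1/(14 + 19)) = 25417/(1/33) = 25417*33 = 838761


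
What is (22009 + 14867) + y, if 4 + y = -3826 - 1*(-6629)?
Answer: 39675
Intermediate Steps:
y = 2799 (y = -4 + (-3826 - 1*(-6629)) = -4 + (-3826 + 6629) = -4 + 2803 = 2799)
(22009 + 14867) + y = (22009 + 14867) + 2799 = 36876 + 2799 = 39675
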